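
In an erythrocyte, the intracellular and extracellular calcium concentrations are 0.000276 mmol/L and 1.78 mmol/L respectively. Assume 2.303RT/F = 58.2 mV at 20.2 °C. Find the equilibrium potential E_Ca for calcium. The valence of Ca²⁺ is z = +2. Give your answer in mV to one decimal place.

E = (58.2/z) · log₁₀([Ca²⁺]_out/[Ca²⁺]_in) with z = +2.
= (58.2/2) · log₁₀(1.78/0.000276) = 29.10 · log₁₀(6449)
= 29.10 · (3.8095) = 110.86 mV

110.9 mV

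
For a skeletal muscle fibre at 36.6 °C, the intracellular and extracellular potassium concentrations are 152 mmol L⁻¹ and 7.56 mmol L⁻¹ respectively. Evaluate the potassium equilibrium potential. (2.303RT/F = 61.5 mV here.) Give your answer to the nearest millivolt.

-80 mV

E = (61.5/z) · log₁₀([K⁺]_out/[K⁺]_in) with z = +1.
= (61.5/1) · log₁₀(7.56/152) = 61.50 · log₁₀(0.04974)
= 61.50 · (-1.3033) = -80.15 mV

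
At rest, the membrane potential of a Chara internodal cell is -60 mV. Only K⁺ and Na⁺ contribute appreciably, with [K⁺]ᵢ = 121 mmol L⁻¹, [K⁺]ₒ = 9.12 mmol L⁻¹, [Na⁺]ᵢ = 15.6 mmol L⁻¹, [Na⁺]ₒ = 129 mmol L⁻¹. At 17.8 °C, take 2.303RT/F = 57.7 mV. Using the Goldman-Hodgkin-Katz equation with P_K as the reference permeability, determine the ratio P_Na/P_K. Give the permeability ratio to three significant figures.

Let α = P_Na/P_K. GHK: Vm = 57.7·log₁₀[(Kₒ + α·Naₒ)/(Kᵢ + α·Naᵢ)].
10^(Vm/57.7) = 10^(-60.0/57.7) = 0.09123
So 0.09123·(Kᵢ + α·Naᵢ) = Kₒ + α·Naₒ → α = (0.09123·121.0 − 9.12) / (129.0 − 0.09123·15.6)
α = (11.04 − 9.12) / (129.0 − 1.423) = 1.919/127.6 = 0.01504

0.0150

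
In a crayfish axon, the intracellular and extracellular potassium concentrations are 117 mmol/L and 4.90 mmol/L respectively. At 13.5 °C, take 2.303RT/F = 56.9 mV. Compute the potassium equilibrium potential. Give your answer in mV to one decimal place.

E = (56.9/z) · log₁₀([K⁺]_out/[K⁺]_in) with z = +1.
= (56.9/1) · log₁₀(4.90/117) = 56.90 · log₁₀(0.04188)
= 56.90 · (-1.3780) = -78.41 mV

-78.4 mV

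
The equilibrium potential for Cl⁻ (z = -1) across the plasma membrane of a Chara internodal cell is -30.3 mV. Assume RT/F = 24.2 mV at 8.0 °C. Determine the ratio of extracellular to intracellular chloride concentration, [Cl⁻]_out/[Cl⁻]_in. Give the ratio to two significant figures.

ln([out]/[in]) = E·z/(24.2) = -30.3 × -1 / 24.2 = 1.2521
[out]/[in] = e^(1.2521) = 3.498

3.5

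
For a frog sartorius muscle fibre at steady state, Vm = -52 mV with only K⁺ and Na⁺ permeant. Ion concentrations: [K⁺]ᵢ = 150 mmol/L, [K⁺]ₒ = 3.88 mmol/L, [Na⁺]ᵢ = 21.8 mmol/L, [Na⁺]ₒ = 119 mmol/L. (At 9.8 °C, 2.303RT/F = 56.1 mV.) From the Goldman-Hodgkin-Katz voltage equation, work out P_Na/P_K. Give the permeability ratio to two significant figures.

0.12

Let α = P_Na/P_K. GHK: Vm = 56.1·log₁₀[(Kₒ + α·Naₒ)/(Kᵢ + α·Naᵢ)].
10^(Vm/56.1) = 10^(-52.0/56.1) = 0.11833
So 0.11833·(Kᵢ + α·Naᵢ) = Kₒ + α·Naₒ → α = (0.11833·150.0 − 3.88) / (119.0 − 0.11833·21.8)
α = (17.75 − 3.88) / (119.0 − 2.58) = 13.87/116.4 = 0.1191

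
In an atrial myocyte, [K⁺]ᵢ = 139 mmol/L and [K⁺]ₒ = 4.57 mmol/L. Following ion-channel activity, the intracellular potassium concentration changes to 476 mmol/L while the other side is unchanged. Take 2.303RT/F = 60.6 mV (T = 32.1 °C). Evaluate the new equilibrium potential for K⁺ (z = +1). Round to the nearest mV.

-122 mV

After the shift: [K⁺]_out = 4.57, [K⁺]_in = 476 mmol/L.
E_new = (60.6/1)·log₁₀(4.57/476) = 60.60 · (-2.0177) = -122.27 mV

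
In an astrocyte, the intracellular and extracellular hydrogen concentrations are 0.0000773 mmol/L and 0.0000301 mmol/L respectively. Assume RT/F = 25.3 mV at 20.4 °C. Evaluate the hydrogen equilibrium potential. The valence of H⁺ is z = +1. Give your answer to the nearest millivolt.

-24 mV

E = (25.3/z) · ln([H⁺]_out/[H⁺]_in) with z = +1.
= (25.3/1) · ln(0.0000301/0.0000773) = 25.30 · ln(0.3894)
= 25.30 · (-0.9432) = -23.86 mV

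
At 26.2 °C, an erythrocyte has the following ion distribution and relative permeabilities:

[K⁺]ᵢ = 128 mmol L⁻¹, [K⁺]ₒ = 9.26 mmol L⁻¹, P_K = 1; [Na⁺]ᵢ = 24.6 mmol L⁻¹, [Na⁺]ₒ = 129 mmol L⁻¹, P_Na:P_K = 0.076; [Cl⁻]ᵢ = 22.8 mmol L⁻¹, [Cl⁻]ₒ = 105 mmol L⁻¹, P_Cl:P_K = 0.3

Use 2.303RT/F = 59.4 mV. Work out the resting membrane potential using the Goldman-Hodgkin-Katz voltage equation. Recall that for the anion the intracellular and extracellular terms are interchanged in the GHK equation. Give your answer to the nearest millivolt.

-47 mV

Vm = 59.4 · log₁₀[(Σ P·[cation]ₒ + Σ P·[anion]ᵢ) / (Σ P·[cation]ᵢ + Σ P·[anion]ₒ)]
Numerator = 1×9.26 + 0.076×129 + 0.3×22.8 = 25.9
Denominator = 1×128 + 0.076×24.6 + 0.3×105 = 161.4
Vm = 59.4 · log₁₀(0.16053) = 59.4 × (-0.7945) = -47.19 mV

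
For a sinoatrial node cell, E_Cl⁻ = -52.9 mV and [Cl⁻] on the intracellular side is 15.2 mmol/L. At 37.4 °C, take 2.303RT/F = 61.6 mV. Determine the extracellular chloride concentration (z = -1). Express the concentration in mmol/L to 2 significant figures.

Nernst: E = (61.6/-1) · log₁₀([out]/[in]), so log₁₀([out]/[in]) = -52.9 × -1 / 61.6 = 0.8588.
[out]/[in] = 10^(0.8588) = 7.224.
[out] = 7.224 × 15.2 = 109.8 mmol/L.

110 mmol/L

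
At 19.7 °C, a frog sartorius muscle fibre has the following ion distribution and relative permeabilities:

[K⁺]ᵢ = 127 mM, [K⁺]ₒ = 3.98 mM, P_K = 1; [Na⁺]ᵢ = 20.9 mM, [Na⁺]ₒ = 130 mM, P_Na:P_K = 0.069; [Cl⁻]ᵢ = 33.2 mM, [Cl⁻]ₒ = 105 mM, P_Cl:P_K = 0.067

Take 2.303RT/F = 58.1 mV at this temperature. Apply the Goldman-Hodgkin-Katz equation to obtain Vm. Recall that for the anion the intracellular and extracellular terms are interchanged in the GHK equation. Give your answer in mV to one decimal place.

-55.2 mV

Vm = 58.1 · log₁₀[(Σ P·[cation]ₒ + Σ P·[anion]ᵢ) / (Σ P·[cation]ᵢ + Σ P·[anion]ₒ)]
Numerator = 1×3.98 + 0.069×130 + 0.067×33.2 = 15.17
Denominator = 1×127 + 0.069×20.9 + 0.067×105 = 135.5
Vm = 58.1 · log₁₀(0.11201) = 58.1 × (-0.9508) = -55.24 mV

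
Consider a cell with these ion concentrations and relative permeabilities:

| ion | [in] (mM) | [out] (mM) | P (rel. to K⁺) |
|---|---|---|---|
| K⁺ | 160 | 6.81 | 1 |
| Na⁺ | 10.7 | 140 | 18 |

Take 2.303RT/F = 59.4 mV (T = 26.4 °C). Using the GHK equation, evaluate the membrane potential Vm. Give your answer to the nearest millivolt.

51 mV

Vm = 59.4 · log₁₀[(Σ P·[cation]ₒ + Σ P·[anion]ᵢ) / (Σ P·[cation]ᵢ + Σ P·[anion]ₒ)]
Numerator = 1×6.81 + 18×140 = 2527
Denominator = 1×160 + 18×10.7 = 352.6
Vm = 59.4 · log₁₀(7.1662) = 59.4 × (0.8553) = 50.80 mV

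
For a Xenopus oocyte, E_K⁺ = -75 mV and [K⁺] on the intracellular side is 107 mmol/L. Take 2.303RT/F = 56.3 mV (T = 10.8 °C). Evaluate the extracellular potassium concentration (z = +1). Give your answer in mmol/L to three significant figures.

Nernst: E = (56.3/1) · log₁₀([out]/[in]), so log₁₀([out]/[in]) = -75.0 × 1 / 56.3 = -1.3321.
[out]/[in] = 10^(-1.3321) = 0.04654.
[out] = 0.04654 × 107 = 4.98 mmol/L.

4.98 mmol/L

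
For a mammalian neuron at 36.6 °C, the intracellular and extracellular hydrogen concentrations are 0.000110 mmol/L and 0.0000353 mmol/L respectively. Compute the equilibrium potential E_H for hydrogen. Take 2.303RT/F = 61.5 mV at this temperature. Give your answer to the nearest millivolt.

-30 mV

E = (61.5/z) · log₁₀([H⁺]_out/[H⁺]_in) with z = +1.
= (61.5/1) · log₁₀(0.0000353/0.000110) = 61.50 · log₁₀(0.3209)
= 61.50 · (-0.4936) = -30.36 mV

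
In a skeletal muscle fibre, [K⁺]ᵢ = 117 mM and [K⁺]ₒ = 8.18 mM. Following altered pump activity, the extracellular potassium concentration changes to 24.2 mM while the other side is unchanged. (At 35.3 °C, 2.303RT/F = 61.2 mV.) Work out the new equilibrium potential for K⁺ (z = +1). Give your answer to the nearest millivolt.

-42 mV

After the shift: [K⁺]_out = 24.2, [K⁺]_in = 117 mM.
E_new = (61.2/1)·log₁₀(24.2/117) = 61.20 · (-0.6844) = -41.88 mV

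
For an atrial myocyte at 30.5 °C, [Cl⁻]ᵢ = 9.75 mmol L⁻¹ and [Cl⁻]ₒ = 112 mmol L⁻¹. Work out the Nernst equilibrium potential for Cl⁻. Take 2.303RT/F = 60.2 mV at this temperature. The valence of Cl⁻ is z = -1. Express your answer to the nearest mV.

-64 mV

E = (60.2/z) · log₁₀([Cl⁻]_out/[Cl⁻]_in) with z = -1.
For an anion, dividing by z = -1 reverses the sign.
= (60.2/-1) · log₁₀(112/9.75) = -60.20 · log₁₀(11.49)
= -60.20 · (1.0602) = -63.82 mV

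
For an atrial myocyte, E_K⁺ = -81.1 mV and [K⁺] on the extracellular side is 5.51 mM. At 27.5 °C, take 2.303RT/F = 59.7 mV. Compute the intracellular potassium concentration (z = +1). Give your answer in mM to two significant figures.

130 mM

Nernst: E = (59.7/1) · log₁₀([out]/[in]), so log₁₀([out]/[in]) = -81.1 × 1 / 59.7 = -1.3585.
[out]/[in] = 10^(-1.3585) = 0.04381.
[in] = 5.51 / 0.04381 = 125.8 mM.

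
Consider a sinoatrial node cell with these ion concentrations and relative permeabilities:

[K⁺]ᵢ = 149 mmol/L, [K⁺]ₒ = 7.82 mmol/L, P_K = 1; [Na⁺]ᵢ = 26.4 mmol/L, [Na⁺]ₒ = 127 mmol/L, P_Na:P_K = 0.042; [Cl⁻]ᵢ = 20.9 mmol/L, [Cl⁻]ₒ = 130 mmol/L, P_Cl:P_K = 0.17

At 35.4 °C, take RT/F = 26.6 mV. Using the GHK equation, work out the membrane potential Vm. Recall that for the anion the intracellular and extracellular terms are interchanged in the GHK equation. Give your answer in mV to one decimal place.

Vm = 26.6 · ln[(Σ P·[cation]ₒ + Σ P·[anion]ᵢ) / (Σ P·[cation]ᵢ + Σ P·[anion]ₒ)]
Numerator = 1×7.82 + 0.042×127 + 0.17×20.9 = 16.71
Denominator = 1×149 + 0.042×26.4 + 0.17×130 = 172.2
Vm = 26.6 · ln(0.097016) = 26.6 × (-2.3329) = -62.05 mV

-62.1 mV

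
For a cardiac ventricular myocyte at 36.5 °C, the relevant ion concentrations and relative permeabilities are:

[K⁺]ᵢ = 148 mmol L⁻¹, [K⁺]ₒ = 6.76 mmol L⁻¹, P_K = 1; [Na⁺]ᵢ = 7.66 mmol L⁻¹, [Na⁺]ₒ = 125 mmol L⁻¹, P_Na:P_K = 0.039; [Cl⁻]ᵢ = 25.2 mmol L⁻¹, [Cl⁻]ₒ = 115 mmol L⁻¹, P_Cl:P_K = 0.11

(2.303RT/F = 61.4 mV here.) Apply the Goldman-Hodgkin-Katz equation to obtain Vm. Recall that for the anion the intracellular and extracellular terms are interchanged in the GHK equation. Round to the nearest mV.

Vm = 61.4 · log₁₀[(Σ P·[cation]ₒ + Σ P·[anion]ᵢ) / (Σ P·[cation]ᵢ + Σ P·[anion]ₒ)]
Numerator = 1×6.76 + 0.039×125 + 0.11×25.2 = 14.41
Denominator = 1×148 + 0.039×7.66 + 0.11×115 = 160.9
Vm = 61.4 · log₁₀(0.089513) = 61.4 × (-1.0481) = -64.35 mV

-64 mV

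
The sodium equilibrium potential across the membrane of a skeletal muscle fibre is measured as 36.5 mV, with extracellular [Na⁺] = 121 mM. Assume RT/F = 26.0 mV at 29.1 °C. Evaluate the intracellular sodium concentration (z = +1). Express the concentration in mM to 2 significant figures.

Nernst: E = (26.0/1) · ln([out]/[in]), so ln([out]/[in]) = 36.5 × 1 / 26.0 = 1.4038.
[out]/[in] = e^(1.4038) = 4.071.
[in] = 121 / 4.071 = 29.72 mM.

30 mM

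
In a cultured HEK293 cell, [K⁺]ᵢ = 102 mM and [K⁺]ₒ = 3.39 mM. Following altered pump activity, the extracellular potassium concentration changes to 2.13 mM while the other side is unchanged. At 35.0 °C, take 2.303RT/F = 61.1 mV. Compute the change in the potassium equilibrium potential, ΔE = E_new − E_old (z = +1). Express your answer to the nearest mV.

E_old = (61.1/1)·log₁₀(3.39/102) = -90.33 mV
E_new = (61.1/1)·log₁₀(2.13/102) = -102.66 mV
ΔE = -102.66 − (-90.33) = -12.33 mV

-12 mV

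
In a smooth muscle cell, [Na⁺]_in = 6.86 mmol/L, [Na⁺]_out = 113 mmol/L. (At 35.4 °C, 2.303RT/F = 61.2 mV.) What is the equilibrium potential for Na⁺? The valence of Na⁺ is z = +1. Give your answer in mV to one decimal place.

74.5 mV

E = (61.2/z) · log₁₀([Na⁺]_out/[Na⁺]_in) with z = +1.
= (61.2/1) · log₁₀(113/6.86) = 61.20 · log₁₀(16.47)
= 61.20 · (1.2168) = 74.47 mV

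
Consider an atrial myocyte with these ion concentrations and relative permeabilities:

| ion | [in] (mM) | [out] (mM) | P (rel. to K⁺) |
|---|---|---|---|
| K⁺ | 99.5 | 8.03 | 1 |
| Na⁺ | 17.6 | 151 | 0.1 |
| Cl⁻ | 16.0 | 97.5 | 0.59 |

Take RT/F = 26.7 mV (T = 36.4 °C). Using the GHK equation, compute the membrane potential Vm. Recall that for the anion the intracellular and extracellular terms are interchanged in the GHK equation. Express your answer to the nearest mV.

Vm = 26.7 · ln[(Σ P·[cation]ₒ + Σ P·[anion]ᵢ) / (Σ P·[cation]ᵢ + Σ P·[anion]ₒ)]
Numerator = 1×8.03 + 0.1×151 + 0.59×16.0 = 32.57
Denominator = 1×99.5 + 0.1×17.6 + 0.59×97.5 = 158.8
Vm = 26.7 · ln(0.20512) = 26.7 × (-1.5842) = -42.30 mV

-42 mV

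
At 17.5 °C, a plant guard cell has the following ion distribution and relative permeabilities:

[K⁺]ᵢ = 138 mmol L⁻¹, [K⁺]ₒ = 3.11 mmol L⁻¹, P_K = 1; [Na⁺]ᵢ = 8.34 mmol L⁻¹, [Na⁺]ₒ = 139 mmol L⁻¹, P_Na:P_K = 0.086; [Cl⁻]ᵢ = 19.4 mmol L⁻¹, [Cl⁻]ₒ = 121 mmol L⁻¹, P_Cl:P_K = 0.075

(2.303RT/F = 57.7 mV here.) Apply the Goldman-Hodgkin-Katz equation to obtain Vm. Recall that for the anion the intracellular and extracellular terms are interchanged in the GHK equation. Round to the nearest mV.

-55 mV

Vm = 57.7 · log₁₀[(Σ P·[cation]ₒ + Σ P·[anion]ᵢ) / (Σ P·[cation]ᵢ + Σ P·[anion]ₒ)]
Numerator = 1×3.11 + 0.086×139 + 0.075×19.4 = 16.52
Denominator = 1×138 + 0.086×8.34 + 0.075×121 = 147.8
Vm = 57.7 · log₁₀(0.11177) = 57.7 × (-0.9517) = -54.91 mV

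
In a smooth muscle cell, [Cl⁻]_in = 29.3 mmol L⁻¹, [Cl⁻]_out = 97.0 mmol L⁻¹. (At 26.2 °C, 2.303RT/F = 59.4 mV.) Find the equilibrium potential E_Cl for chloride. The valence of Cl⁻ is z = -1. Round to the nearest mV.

-31 mV

E = (59.4/z) · log₁₀([Cl⁻]_out/[Cl⁻]_in) with z = -1.
For an anion, dividing by z = -1 reverses the sign.
= (59.4/-1) · log₁₀(97.0/29.3) = -59.40 · log₁₀(3.311)
= -59.40 · (0.5199) = -30.88 mV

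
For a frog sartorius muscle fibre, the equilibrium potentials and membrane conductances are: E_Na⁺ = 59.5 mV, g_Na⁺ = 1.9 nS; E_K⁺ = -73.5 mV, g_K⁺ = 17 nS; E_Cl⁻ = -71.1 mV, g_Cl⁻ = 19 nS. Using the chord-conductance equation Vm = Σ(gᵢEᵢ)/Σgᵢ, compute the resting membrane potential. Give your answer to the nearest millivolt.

Σ gᵢEᵢ = 1.9·(59.5) + 17·(-73.5) + 19·(-71.1) = -2487.35
Σ gᵢ = 1.9 + 17 + 19 = 37.9
Vm = -2487.35 / 37.9 = -65.63 mV

-66 mV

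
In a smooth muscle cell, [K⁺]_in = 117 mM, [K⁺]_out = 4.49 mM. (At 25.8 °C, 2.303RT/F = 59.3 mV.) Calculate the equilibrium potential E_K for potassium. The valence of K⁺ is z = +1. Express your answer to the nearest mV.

-84 mV

E = (59.3/z) · log₁₀([K⁺]_out/[K⁺]_in) with z = +1.
= (59.3/1) · log₁₀(4.49/117) = 59.30 · log₁₀(0.03838)
= 59.30 · (-1.4159) = -83.97 mV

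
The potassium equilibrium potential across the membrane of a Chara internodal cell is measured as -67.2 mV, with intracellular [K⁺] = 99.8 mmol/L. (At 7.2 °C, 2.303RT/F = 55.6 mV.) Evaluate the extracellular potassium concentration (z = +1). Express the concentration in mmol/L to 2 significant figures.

6.2 mmol/L

Nernst: E = (55.6/1) · log₁₀([out]/[in]), so log₁₀([out]/[in]) = -67.2 × 1 / 55.6 = -1.2086.
[out]/[in] = 10^(-1.2086) = 0.06185.
[out] = 0.06185 × 99.8 = 6.173 mmol/L.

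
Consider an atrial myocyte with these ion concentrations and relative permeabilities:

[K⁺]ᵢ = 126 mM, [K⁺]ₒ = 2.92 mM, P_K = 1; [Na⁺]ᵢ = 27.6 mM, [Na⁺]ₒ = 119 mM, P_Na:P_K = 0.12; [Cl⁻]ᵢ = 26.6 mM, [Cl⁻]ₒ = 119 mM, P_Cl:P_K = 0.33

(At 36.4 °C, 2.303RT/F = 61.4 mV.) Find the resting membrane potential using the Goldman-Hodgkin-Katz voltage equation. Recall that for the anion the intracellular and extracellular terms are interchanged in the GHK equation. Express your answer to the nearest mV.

Vm = 61.4 · log₁₀[(Σ P·[cation]ₒ + Σ P·[anion]ᵢ) / (Σ P·[cation]ᵢ + Σ P·[anion]ₒ)]
Numerator = 1×2.92 + 0.12×119 + 0.33×26.6 = 25.98
Denominator = 1×126 + 0.12×27.6 + 0.33×119 = 168.6
Vm = 61.4 · log₁₀(0.1541) = 61.4 × (-0.8122) = -49.87 mV

-50 mV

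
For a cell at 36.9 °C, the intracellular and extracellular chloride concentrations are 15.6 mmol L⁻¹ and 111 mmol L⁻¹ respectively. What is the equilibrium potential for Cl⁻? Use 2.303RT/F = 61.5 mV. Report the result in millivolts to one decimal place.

-52.4 mV

E = (61.5/z) · log₁₀([Cl⁻]_out/[Cl⁻]_in) with z = -1.
For an anion, dividing by z = -1 reverses the sign.
= (61.5/-1) · log₁₀(111/15.6) = -61.50 · log₁₀(7.115)
= -61.50 · (0.8522) = -52.41 mV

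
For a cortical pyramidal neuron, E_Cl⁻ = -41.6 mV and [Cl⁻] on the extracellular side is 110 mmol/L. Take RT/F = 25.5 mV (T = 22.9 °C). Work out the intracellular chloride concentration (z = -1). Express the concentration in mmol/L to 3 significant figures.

Nernst: E = (25.5/-1) · ln([out]/[in]), so ln([out]/[in]) = -41.6 × -1 / 25.5 = 1.6314.
[out]/[in] = e^(1.6314) = 5.111.
[in] = 110 / 5.111 = 21.52 mmol/L.

21.5 mmol/L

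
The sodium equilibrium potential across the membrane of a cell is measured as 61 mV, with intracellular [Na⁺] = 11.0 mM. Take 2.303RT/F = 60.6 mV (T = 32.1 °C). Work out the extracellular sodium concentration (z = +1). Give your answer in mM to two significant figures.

Nernst: E = (60.6/1) · log₁₀([out]/[in]), so log₁₀([out]/[in]) = 61.0 × 1 / 60.6 = 1.0066.
[out]/[in] = 10^(1.0066) = 10.15.
[out] = 10.15 × 11.0 = 111.7 mM.

110 mM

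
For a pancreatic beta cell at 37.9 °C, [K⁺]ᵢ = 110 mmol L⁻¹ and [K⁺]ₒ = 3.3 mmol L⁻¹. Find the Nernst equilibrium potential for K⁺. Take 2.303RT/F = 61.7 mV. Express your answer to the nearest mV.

E = (61.7/z) · log₁₀([K⁺]_out/[K⁺]_in) with z = +1.
= (61.7/1) · log₁₀(3.3/110) = 61.70 · log₁₀(0.03)
= 61.70 · (-1.5229) = -93.96 mV

-94 mV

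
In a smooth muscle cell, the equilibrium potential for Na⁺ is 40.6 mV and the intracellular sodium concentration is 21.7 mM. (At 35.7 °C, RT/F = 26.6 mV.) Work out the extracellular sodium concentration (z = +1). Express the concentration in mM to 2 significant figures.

Nernst: E = (26.6/1) · ln([out]/[in]), so ln([out]/[in]) = 40.6 × 1 / 26.6 = 1.5263.
[out]/[in] = e^(1.5263) = 4.601.
[out] = 4.601 × 21.7 = 99.85 mM.

100 mM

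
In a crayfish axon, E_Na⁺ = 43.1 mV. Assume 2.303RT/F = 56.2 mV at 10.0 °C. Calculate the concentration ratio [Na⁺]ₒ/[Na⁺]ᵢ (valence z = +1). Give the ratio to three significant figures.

5.85

log₁₀([out]/[in]) = E·z/(56.2) = 43.1 × 1 / 56.2 = 0.7669
[out]/[in] = 10^(0.7669) = 5.847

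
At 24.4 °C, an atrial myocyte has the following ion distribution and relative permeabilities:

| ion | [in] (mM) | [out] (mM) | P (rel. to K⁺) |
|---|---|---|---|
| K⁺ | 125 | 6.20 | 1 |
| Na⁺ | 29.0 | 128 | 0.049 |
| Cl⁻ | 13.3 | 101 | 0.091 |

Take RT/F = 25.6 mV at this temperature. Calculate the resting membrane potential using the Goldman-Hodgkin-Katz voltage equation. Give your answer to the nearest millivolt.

Vm = 25.6 · ln[(Σ P·[cation]ₒ + Σ P·[anion]ᵢ) / (Σ P·[cation]ᵢ + Σ P·[anion]ₒ)]
Numerator = 1×6.20 + 0.049×128 + 0.091×13.3 = 13.68
Denominator = 1×125 + 0.049×29.0 + 0.091×101 = 135.6
Vm = 25.6 · ln(0.10089) = 25.6 × (-2.2937) = -58.72 mV

-59 mV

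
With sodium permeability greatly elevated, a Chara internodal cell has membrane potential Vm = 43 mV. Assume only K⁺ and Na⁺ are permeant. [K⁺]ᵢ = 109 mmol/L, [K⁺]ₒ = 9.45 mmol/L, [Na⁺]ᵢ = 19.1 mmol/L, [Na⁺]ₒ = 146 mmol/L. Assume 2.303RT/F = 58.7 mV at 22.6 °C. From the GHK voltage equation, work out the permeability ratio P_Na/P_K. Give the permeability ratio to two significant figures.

14

Let α = P_Na/P_K. GHK: Vm = 58.7·log₁₀[(Kₒ + α·Naₒ)/(Kᵢ + α·Naᵢ)].
10^(Vm/58.7) = 10^(43.0/58.7) = 5.4018
So 5.4018·(Kᵢ + α·Naᵢ) = Kₒ + α·Naₒ → α = (5.4018·109.0 − 9.45) / (146.0 − 5.4018·19.1)
α = (588.8 − 9.45) / (146.0 − 103.2) = 579.3/42.83 = 13.53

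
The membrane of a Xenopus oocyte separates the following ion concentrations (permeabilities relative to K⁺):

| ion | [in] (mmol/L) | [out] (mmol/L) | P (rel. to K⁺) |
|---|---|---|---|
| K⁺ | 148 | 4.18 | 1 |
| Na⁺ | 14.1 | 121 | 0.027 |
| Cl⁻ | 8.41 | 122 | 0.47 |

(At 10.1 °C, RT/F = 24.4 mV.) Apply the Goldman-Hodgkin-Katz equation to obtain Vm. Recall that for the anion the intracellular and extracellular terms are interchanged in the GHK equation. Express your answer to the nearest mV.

Vm = 24.4 · ln[(Σ P·[cation]ₒ + Σ P·[anion]ᵢ) / (Σ P·[cation]ᵢ + Σ P·[anion]ₒ)]
Numerator = 1×4.18 + 0.027×121 + 0.47×8.41 = 11.4
Denominator = 1×148 + 0.027×14.1 + 0.47×122 = 205.7
Vm = 24.4 · ln(0.055413) = 24.4 × (-2.8929) = -70.59 mV

-71 mV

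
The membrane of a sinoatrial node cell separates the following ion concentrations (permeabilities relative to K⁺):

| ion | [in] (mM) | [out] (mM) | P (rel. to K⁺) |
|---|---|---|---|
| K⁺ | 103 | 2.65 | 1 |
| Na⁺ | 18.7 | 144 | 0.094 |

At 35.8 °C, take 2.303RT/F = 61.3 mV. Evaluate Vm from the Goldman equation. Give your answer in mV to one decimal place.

-49.7 mV

Vm = 61.3 · log₁₀[(Σ P·[cation]ₒ + Σ P·[anion]ᵢ) / (Σ P·[cation]ᵢ + Σ P·[anion]ₒ)]
Numerator = 1×2.65 + 0.094×144 = 16.19
Denominator = 1×103 + 0.094×18.7 = 104.8
Vm = 61.3 · log₁₀(0.15451) = 61.3 × (-0.8110) = -49.72 mV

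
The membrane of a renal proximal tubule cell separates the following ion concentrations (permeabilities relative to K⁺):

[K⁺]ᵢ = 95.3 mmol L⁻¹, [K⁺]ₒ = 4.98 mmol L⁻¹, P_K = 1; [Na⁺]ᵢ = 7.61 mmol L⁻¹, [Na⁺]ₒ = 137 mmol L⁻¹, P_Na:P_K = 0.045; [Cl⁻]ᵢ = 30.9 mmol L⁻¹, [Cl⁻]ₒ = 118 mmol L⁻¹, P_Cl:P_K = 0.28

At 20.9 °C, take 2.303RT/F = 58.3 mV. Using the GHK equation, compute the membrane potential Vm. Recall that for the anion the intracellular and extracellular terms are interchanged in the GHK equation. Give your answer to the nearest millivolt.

-47 mV

Vm = 58.3 · log₁₀[(Σ P·[cation]ₒ + Σ P·[anion]ᵢ) / (Σ P·[cation]ᵢ + Σ P·[anion]ₒ)]
Numerator = 1×4.98 + 0.045×137 + 0.28×30.9 = 19.8
Denominator = 1×95.3 + 0.045×7.61 + 0.28×118 = 128.7
Vm = 58.3 · log₁₀(0.15384) = 58.3 × (-0.8129) = -47.39 mV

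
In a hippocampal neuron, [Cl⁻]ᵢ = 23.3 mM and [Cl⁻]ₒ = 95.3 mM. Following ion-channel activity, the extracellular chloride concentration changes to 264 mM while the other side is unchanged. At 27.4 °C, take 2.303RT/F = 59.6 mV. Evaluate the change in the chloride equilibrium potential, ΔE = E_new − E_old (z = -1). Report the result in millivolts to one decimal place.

-26.4 mV

E_old = (59.6/-1)·log₁₀(95.3/23.3) = -36.46 mV
E_new = (59.6/-1)·log₁₀(264/23.3) = -62.83 mV
ΔE = -62.83 − (-36.46) = -26.37 mV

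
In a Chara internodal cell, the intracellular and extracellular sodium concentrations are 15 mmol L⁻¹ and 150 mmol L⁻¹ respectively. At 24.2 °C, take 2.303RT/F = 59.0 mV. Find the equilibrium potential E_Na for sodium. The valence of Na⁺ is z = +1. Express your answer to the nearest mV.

E = (59.0/z) · log₁₀([Na⁺]_out/[Na⁺]_in) with z = +1.
= (59.0/1) · log₁₀(150/15) = 59.00 · log₁₀(10)
= 59.00 · (1.0000) = 59.00 mV

59 mV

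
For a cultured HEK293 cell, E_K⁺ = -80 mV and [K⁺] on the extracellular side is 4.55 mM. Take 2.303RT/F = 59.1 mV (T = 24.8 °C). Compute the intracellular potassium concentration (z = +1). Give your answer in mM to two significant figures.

Nernst: E = (59.1/1) · log₁₀([out]/[in]), so log₁₀([out]/[in]) = -80.0 × 1 / 59.1 = -1.3536.
[out]/[in] = 10^(-1.3536) = 0.0443.
[in] = 4.55 / 0.0443 = 102.7 mM.

100 mM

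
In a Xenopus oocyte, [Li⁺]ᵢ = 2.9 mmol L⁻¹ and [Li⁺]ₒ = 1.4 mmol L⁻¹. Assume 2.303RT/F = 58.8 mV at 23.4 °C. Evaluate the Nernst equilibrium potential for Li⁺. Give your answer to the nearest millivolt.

E = (58.8/z) · log₁₀([Li⁺]_out/[Li⁺]_in) with z = +1.
= (58.8/1) · log₁₀(1.4/2.9) = 58.80 · log₁₀(0.4828)
= 58.80 · (-0.3163) = -18.60 mV

-19 mV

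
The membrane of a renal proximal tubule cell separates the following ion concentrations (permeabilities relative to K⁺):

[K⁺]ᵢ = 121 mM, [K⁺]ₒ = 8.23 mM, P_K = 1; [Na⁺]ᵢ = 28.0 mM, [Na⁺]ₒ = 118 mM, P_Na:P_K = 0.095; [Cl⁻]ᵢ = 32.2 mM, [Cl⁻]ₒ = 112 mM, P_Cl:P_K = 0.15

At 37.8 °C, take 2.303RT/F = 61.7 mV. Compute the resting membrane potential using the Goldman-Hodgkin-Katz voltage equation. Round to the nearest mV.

-47 mV

Vm = 61.7 · log₁₀[(Σ P·[cation]ₒ + Σ P·[anion]ᵢ) / (Σ P·[cation]ᵢ + Σ P·[anion]ₒ)]
Numerator = 1×8.23 + 0.095×118 + 0.15×32.2 = 24.27
Denominator = 1×121 + 0.095×28.0 + 0.15×112 = 140.5
Vm = 61.7 · log₁₀(0.17279) = 61.7 × (-0.7625) = -47.05 mV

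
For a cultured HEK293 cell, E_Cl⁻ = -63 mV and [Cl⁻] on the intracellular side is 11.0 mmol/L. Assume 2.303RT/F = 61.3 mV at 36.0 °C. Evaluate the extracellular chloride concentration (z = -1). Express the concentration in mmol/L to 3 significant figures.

Nernst: E = (61.3/-1) · log₁₀([out]/[in]), so log₁₀([out]/[in]) = -63.0 × -1 / 61.3 = 1.0277.
[out]/[in] = 10^(1.0277) = 10.66.
[out] = 10.66 × 11.0 = 117.3 mmol/L.

117 mmol/L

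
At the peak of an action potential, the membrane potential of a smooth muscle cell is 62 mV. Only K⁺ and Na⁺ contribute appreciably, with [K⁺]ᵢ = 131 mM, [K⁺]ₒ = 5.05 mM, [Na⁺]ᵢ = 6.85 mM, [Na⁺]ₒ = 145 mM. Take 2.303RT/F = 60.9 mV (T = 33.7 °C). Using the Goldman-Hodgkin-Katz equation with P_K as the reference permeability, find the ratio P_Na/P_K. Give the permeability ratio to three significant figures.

Let α = P_Na/P_K. GHK: Vm = 60.9·log₁₀[(Kₒ + α·Naₒ)/(Kᵢ + α·Naᵢ)].
10^(Vm/60.9) = 10^(62.0/60.9) = 10.425
So 10.425·(Kᵢ + α·Naᵢ) = Kₒ + α·Naₒ → α = (10.425·131.0 − 5.05) / (145.0 − 10.425·6.85)
α = (1366 − 5.05) / (145.0 − 71.41) = 1361/73.59 = 18.49

18.5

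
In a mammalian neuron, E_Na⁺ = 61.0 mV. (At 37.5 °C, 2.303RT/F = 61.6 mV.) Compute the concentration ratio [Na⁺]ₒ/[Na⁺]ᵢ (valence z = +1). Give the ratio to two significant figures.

9.8

log₁₀([out]/[in]) = E·z/(61.6) = 61.0 × 1 / 61.6 = 0.9903
[out]/[in] = 10^(0.9903) = 9.778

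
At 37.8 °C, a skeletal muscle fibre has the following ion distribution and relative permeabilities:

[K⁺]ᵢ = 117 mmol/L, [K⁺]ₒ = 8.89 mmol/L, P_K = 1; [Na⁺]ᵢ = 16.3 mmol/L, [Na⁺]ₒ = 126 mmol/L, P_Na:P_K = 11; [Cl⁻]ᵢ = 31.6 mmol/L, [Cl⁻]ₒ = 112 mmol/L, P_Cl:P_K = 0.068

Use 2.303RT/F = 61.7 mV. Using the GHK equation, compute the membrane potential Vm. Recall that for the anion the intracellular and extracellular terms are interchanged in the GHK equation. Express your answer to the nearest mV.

Vm = 61.7 · log₁₀[(Σ P·[cation]ₒ + Σ P·[anion]ᵢ) / (Σ P·[cation]ᵢ + Σ P·[anion]ₒ)]
Numerator = 1×8.89 + 11×126 + 0.068×31.6 = 1397
Denominator = 1×117 + 11×16.3 + 0.068×112 = 303.9
Vm = 61.7 · log₁₀(4.5968) = 61.7 × (0.6625) = 40.87 mV

41 mV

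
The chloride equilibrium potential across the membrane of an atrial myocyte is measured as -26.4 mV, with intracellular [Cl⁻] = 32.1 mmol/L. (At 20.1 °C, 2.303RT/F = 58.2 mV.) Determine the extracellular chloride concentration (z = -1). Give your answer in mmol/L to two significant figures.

Nernst: E = (58.2/-1) · log₁₀([out]/[in]), so log₁₀([out]/[in]) = -26.4 × -1 / 58.2 = 0.4536.
[out]/[in] = 10^(0.4536) = 2.842.
[out] = 2.842 × 32.1 = 91.22 mmol/L.

91 mmol/L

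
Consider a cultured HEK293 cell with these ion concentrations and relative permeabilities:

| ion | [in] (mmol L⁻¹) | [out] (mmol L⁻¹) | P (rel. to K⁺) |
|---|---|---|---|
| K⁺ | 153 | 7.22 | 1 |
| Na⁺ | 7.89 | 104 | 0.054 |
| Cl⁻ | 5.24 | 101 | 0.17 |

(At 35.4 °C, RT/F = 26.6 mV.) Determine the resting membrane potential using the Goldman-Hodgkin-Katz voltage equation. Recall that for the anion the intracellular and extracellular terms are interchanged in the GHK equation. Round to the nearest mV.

Vm = 26.6 · ln[(Σ P·[cation]ₒ + Σ P·[anion]ᵢ) / (Σ P·[cation]ᵢ + Σ P·[anion]ₒ)]
Numerator = 1×7.22 + 0.054×104 + 0.17×5.24 = 13.73
Denominator = 1×153 + 0.054×7.89 + 0.17×101 = 170.6
Vm = 26.6 · ln(0.080464) = 26.6 × (-2.5199) = -67.03 mV

-67 mV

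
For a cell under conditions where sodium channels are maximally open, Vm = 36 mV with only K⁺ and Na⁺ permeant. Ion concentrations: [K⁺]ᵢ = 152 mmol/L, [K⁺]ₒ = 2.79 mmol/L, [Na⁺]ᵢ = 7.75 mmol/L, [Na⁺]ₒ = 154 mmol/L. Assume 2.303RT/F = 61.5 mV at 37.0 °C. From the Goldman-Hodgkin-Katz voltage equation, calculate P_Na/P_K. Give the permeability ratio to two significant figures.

4.7

Let α = P_Na/P_K. GHK: Vm = 61.5·log₁₀[(Kₒ + α·Naₒ)/(Kᵢ + α·Naᵢ)].
10^(Vm/61.5) = 10^(36.0/61.5) = 3.8492
So 3.8492·(Kᵢ + α·Naᵢ) = Kₒ + α·Naₒ → α = (3.8492·152.0 − 2.79) / (154.0 − 3.8492·7.75)
α = (585.1 − 2.79) / (154.0 − 29.83) = 582.3/124.2 = 4.689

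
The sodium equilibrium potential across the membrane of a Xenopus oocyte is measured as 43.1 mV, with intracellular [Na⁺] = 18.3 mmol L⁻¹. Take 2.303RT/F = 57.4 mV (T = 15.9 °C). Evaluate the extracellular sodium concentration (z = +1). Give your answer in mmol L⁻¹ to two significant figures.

Nernst: E = (57.4/1) · log₁₀([out]/[in]), so log₁₀([out]/[in]) = 43.1 × 1 / 57.4 = 0.7509.
[out]/[in] = 10^(0.7509) = 5.635.
[out] = 5.635 × 18.3 = 103.1 mmol L⁻¹.

100 mmol L⁻¹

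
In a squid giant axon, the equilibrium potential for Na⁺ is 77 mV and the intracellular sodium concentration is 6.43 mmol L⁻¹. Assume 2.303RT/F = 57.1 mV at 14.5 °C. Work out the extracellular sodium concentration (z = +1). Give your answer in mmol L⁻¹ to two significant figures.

140 mmol L⁻¹

Nernst: E = (57.1/1) · log₁₀([out]/[in]), so log₁₀([out]/[in]) = 77.0 × 1 / 57.1 = 1.3485.
[out]/[in] = 10^(1.3485) = 22.31.
[out] = 22.31 × 6.43 = 143.5 mmol L⁻¹.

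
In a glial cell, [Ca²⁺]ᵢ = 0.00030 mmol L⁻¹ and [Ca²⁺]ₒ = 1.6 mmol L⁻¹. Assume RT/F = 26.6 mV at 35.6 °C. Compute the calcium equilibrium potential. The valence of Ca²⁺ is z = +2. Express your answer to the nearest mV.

114 mV

E = (26.6/z) · ln([Ca²⁺]_out/[Ca²⁺]_in) with z = +2.
= (26.6/2) · ln(1.6/0.00030) = 13.30 · ln(5333)
= 13.30 · (8.5817) = 114.14 mV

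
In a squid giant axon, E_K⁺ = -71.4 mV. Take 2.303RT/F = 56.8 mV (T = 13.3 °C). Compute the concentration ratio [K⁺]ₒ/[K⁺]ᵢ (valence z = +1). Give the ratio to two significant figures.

0.055

log₁₀([out]/[in]) = E·z/(56.8) = -71.4 × 1 / 56.8 = -1.2570
[out]/[in] = 10^(-1.2570) = 0.05533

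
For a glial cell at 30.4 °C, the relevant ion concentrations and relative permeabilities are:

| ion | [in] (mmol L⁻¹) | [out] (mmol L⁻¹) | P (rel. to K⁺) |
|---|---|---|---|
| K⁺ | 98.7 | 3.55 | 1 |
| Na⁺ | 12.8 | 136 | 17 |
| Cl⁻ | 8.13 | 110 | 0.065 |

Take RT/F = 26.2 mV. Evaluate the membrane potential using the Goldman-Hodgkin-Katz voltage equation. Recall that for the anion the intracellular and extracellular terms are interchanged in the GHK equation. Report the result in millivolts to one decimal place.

Vm = 26.2 · ln[(Σ P·[cation]ₒ + Σ P·[anion]ᵢ) / (Σ P·[cation]ᵢ + Σ P·[anion]ₒ)]
Numerator = 1×3.55 + 17×136 + 0.065×8.13 = 2316
Denominator = 1×98.7 + 17×12.8 + 0.065×110 = 323.4
Vm = 26.2 · ln(7.1605) = 26.2 × (1.9686) = 51.58 mV

51.6 mV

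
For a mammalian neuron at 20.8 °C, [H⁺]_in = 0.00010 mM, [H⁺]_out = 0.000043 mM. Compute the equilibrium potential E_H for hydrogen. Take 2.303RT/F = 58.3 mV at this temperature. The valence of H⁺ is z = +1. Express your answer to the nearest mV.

-21 mV

E = (58.3/z) · log₁₀([H⁺]_out/[H⁺]_in) with z = +1.
= (58.3/1) · log₁₀(0.000043/0.00010) = 58.30 · log₁₀(0.43)
= 58.30 · (-0.3665) = -21.37 mV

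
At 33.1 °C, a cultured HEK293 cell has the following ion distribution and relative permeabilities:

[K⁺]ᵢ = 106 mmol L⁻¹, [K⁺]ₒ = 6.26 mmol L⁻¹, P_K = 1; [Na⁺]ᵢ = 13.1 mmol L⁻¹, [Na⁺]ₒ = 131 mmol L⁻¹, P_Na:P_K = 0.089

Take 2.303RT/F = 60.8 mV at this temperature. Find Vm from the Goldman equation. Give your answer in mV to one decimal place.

-47.2 mV

Vm = 60.8 · log₁₀[(Σ P·[cation]ₒ + Σ P·[anion]ᵢ) / (Σ P·[cation]ᵢ + Σ P·[anion]ₒ)]
Numerator = 1×6.26 + 0.089×131 = 17.92
Denominator = 1×106 + 0.089×13.1 = 107.2
Vm = 60.8 · log₁₀(0.16721) = 60.8 × (-0.7767) = -47.23 mV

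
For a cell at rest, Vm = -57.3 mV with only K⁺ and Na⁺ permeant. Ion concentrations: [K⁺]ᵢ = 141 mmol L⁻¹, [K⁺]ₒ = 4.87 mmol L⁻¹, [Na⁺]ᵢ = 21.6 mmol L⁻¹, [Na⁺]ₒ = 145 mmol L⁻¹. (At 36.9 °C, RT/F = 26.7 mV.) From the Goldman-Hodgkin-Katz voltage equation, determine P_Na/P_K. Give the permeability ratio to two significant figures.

Let α = P_Na/P_K. GHK: Vm = 26.7·ln[(Kₒ + α·Naₒ)/(Kᵢ + α·Naᵢ)].
e^(Vm/26.7) = e^(-57.3/26.7) = 0.11694
So 0.11694·(Kᵢ + α·Naᵢ) = Kₒ + α·Naₒ → α = (0.11694·141.0 − 4.87) / (145.0 − 0.11694·21.6)
α = (16.49 − 4.87) / (145.0 − 2.526) = 11.62/142.5 = 0.08155

0.082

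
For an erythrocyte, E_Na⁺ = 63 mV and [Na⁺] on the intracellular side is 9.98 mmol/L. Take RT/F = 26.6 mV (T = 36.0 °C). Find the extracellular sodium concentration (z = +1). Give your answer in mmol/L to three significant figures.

Nernst: E = (26.6/1) · ln([out]/[in]), so ln([out]/[in]) = 63.0 × 1 / 26.6 = 2.3684.
[out]/[in] = e^(2.3684) = 10.68.
[out] = 10.68 × 9.98 = 106.6 mmol/L.

107 mmol/L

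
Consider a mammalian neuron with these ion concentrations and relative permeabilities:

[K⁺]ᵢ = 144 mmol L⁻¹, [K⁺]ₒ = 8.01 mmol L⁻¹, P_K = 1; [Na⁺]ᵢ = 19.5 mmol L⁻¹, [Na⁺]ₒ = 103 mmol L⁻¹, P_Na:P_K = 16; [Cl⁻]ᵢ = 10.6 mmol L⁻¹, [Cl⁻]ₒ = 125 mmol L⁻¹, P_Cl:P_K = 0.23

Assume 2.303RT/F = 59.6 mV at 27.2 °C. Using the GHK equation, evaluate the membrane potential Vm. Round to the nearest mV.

32 mV

Vm = 59.6 · log₁₀[(Σ P·[cation]ₒ + Σ P·[anion]ᵢ) / (Σ P·[cation]ᵢ + Σ P·[anion]ₒ)]
Numerator = 1×8.01 + 16×103 + 0.23×10.6 = 1658
Denominator = 1×144 + 16×19.5 + 0.23×125 = 484.8
Vm = 59.6 · log₁₀(3.4212) = 59.6 × (0.5342) = 31.84 mV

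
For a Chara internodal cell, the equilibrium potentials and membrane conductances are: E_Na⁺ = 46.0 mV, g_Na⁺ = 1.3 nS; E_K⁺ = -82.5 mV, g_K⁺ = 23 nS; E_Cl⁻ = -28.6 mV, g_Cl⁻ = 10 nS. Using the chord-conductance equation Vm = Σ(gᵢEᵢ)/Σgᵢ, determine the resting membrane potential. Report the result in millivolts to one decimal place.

Σ gᵢEᵢ = 1.3·(46.0) + 23·(-82.5) + 10·(-28.6) = -2123.70
Σ gᵢ = 1.3 + 23 + 10 = 34.3
Vm = -2123.70 / 34.3 = -61.92 mV

-61.9 mV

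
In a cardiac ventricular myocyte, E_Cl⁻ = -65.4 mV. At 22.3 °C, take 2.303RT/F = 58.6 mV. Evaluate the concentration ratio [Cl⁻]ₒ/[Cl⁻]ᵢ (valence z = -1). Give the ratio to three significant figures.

13.1

log₁₀([out]/[in]) = E·z/(58.6) = -65.4 × -1 / 58.6 = 1.1160
[out]/[in] = 10^(1.1160) = 13.06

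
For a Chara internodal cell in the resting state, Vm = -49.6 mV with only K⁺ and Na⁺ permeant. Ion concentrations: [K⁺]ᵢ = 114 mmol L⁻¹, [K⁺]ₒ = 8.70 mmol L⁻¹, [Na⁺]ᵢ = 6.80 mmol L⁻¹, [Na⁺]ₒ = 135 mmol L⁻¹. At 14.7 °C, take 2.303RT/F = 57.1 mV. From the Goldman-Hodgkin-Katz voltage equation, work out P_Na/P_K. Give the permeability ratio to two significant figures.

Let α = P_Na/P_K. GHK: Vm = 57.1·log₁₀[(Kₒ + α·Naₒ)/(Kᵢ + α·Naᵢ)].
10^(Vm/57.1) = 10^(-49.6/57.1) = 0.13532
So 0.13532·(Kᵢ + α·Naᵢ) = Kₒ + α·Naₒ → α = (0.13532·114.0 − 8.7) / (135.0 − 0.13532·6.8)
α = (15.43 − 8.7) / (135.0 − 0.9201) = 6.726/134.1 = 0.05016

0.050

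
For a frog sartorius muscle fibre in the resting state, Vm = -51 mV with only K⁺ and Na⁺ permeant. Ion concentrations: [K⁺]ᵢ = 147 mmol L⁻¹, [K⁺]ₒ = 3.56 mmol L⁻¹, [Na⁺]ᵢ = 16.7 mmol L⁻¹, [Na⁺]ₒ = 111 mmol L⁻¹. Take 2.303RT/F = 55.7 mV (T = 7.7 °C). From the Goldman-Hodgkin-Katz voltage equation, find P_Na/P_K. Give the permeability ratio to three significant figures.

0.131

Let α = P_Na/P_K. GHK: Vm = 55.7·log₁₀[(Kₒ + α·Naₒ)/(Kᵢ + α·Naᵢ)].
10^(Vm/55.7) = 10^(-51.0/55.7) = 0.12145
So 0.12145·(Kᵢ + α·Naᵢ) = Kₒ + α·Naₒ → α = (0.12145·147.0 − 3.56) / (111.0 − 0.12145·16.7)
α = (17.85 − 3.56) / (111.0 − 2.028) = 14.29/109 = 0.1312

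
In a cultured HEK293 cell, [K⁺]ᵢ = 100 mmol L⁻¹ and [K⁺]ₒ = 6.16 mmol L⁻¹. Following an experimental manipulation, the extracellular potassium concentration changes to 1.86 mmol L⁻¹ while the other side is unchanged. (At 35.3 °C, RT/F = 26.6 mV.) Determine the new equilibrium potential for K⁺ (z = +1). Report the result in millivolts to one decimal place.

-106.0 mV

After the shift: [K⁺]_out = 1.86, [K⁺]_in = 100 mmol L⁻¹.
E_new = (26.6/1)·ln(1.86/100) = 26.60 · (-3.9846) = -105.99 mV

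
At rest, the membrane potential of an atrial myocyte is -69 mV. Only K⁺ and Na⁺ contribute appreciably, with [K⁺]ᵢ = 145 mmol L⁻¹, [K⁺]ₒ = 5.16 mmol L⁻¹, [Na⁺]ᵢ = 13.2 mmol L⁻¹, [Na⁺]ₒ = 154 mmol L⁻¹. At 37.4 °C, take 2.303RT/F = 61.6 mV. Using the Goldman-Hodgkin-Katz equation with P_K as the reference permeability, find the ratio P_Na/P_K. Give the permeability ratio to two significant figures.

Let α = P_Na/P_K. GHK: Vm = 61.6·log₁₀[(Kₒ + α·Naₒ)/(Kᵢ + α·Naᵢ)].
10^(Vm/61.6) = 10^(-69.0/61.6) = 0.075835
So 0.075835·(Kᵢ + α·Naᵢ) = Kₒ + α·Naₒ → α = (0.075835·145.0 − 5.16) / (154.0 − 0.075835·13.2)
α = (11 − 5.16) / (154.0 − 1.001) = 5.836/153 = 0.03814

0.038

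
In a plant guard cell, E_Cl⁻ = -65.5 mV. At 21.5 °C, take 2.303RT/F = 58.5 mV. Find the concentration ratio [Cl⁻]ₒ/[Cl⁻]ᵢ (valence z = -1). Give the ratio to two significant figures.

13

log₁₀([out]/[in]) = E·z/(58.5) = -65.5 × -1 / 58.5 = 1.1197
[out]/[in] = 10^(1.1197) = 13.17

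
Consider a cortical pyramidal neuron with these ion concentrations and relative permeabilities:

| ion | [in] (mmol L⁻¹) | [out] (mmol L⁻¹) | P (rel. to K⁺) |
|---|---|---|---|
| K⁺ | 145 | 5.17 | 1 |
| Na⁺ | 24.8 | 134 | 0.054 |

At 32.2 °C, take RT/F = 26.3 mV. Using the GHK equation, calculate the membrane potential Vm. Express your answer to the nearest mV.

Vm = 26.3 · ln[(Σ P·[cation]ₒ + Σ P·[anion]ᵢ) / (Σ P·[cation]ᵢ + Σ P·[anion]ₒ)]
Numerator = 1×5.17 + 0.054×134 = 12.41
Denominator = 1×145 + 0.054×24.8 = 146.3
Vm = 26.3 · ln(0.084776) = 26.3 × (-2.4677) = -64.90 mV

-65 mV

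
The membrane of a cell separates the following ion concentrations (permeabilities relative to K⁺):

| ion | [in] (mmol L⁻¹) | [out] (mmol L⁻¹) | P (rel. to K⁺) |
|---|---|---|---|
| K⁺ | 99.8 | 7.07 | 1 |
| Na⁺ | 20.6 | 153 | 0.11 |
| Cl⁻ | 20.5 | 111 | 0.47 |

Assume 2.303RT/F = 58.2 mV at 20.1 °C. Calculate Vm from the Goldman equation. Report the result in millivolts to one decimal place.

-38.6 mV

Vm = 58.2 · log₁₀[(Σ P·[cation]ₒ + Σ P·[anion]ᵢ) / (Σ P·[cation]ᵢ + Σ P·[anion]ₒ)]
Numerator = 1×7.07 + 0.11×153 + 0.47×20.5 = 33.54
Denominator = 1×99.8 + 0.11×20.6 + 0.47×111 = 154.2
Vm = 58.2 · log₁₀(0.21743) = 58.2 × (-0.6627) = -38.57 mV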